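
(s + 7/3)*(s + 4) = s^2 + 19*s/3 + 28/3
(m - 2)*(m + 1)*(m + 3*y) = m^3 + 3*m^2*y - m^2 - 3*m*y - 2*m - 6*y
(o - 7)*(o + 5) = o^2 - 2*o - 35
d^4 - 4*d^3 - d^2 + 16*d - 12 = (d - 3)*(d - 2)*(d - 1)*(d + 2)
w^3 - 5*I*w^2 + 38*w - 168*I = (w - 7*I)*(w - 4*I)*(w + 6*I)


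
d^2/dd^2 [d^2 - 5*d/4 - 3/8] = 2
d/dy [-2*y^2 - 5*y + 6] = -4*y - 5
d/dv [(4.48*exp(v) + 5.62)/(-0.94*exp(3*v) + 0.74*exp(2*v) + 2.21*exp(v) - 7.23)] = (8.4224*exp(3*v) + 12.5332*exp(2*v) - 8.3176*exp(v) - 44.8106)*exp(v)/(0.8836*exp(6*v) - 1.3912*exp(5*v) - 3.6072*exp(4*v) + 16.8632*exp(3*v) - 5.8163*exp(2*v) - 31.9566*exp(v) + 52.2729)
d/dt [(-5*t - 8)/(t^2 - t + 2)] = (-5*t^2 + 5*t + (2*t - 1)*(5*t + 8) - 10)/(t^2 - t + 2)^2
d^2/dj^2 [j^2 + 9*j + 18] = 2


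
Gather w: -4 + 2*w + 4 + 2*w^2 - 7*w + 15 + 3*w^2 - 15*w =5*w^2 - 20*w + 15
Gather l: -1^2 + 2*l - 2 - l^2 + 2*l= -l^2 + 4*l - 3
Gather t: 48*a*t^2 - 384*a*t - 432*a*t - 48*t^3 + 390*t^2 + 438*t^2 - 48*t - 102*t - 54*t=-48*t^3 + t^2*(48*a + 828) + t*(-816*a - 204)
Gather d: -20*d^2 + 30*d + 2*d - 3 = -20*d^2 + 32*d - 3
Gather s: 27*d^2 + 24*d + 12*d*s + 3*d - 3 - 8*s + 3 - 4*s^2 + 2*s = 27*d^2 + 27*d - 4*s^2 + s*(12*d - 6)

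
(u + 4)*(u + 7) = u^2 + 11*u + 28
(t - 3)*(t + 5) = t^2 + 2*t - 15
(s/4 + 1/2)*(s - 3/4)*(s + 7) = s^3/4 + 33*s^2/16 + 29*s/16 - 21/8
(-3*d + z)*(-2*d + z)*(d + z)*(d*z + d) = 6*d^4*z + 6*d^4 + d^3*z^2 + d^3*z - 4*d^2*z^3 - 4*d^2*z^2 + d*z^4 + d*z^3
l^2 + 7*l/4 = l*(l + 7/4)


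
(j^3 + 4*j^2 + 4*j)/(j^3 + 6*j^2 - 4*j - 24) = j*(j + 2)/(j^2 + 4*j - 12)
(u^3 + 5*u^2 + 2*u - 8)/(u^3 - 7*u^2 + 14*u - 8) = (u^2 + 6*u + 8)/(u^2 - 6*u + 8)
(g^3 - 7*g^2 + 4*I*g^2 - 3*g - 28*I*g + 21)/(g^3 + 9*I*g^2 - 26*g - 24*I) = (g^2 + g*(-7 + I) - 7*I)/(g^2 + 6*I*g - 8)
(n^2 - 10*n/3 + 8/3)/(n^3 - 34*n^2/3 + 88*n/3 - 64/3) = 1/(n - 8)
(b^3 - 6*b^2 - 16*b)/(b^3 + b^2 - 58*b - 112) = b/(b + 7)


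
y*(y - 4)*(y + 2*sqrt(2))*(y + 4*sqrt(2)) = y^4 - 4*y^3 + 6*sqrt(2)*y^3 - 24*sqrt(2)*y^2 + 16*y^2 - 64*y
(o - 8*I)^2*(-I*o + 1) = -I*o^3 - 15*o^2 + 48*I*o - 64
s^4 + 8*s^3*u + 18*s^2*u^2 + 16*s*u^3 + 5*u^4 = (s + u)^3*(s + 5*u)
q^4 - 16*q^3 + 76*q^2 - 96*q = q*(q - 8)*(q - 6)*(q - 2)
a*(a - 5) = a^2 - 5*a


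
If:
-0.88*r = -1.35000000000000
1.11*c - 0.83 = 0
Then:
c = 0.75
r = 1.53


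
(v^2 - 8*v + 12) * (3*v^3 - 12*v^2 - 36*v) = 3*v^5 - 36*v^4 + 96*v^3 + 144*v^2 - 432*v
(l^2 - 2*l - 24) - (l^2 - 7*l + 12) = 5*l - 36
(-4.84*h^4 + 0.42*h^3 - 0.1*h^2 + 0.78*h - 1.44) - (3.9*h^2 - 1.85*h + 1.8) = -4.84*h^4 + 0.42*h^3 - 4.0*h^2 + 2.63*h - 3.24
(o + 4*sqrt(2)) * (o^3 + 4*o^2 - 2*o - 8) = o^4 + 4*o^3 + 4*sqrt(2)*o^3 - 2*o^2 + 16*sqrt(2)*o^2 - 8*sqrt(2)*o - 8*o - 32*sqrt(2)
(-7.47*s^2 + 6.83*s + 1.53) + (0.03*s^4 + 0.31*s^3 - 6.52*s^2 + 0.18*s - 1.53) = 0.03*s^4 + 0.31*s^3 - 13.99*s^2 + 7.01*s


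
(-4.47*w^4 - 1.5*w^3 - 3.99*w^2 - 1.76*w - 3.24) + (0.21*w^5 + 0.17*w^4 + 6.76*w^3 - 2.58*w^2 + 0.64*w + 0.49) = 0.21*w^5 - 4.3*w^4 + 5.26*w^3 - 6.57*w^2 - 1.12*w - 2.75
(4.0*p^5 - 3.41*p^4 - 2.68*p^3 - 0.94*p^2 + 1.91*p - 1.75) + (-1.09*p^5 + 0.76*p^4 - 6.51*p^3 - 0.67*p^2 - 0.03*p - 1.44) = 2.91*p^5 - 2.65*p^4 - 9.19*p^3 - 1.61*p^2 + 1.88*p - 3.19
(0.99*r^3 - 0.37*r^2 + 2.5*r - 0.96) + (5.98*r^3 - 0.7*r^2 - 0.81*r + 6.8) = 6.97*r^3 - 1.07*r^2 + 1.69*r + 5.84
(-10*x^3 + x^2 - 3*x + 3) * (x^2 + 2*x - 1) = -10*x^5 - 19*x^4 + 9*x^3 - 4*x^2 + 9*x - 3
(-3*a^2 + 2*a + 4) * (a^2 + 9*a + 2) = -3*a^4 - 25*a^3 + 16*a^2 + 40*a + 8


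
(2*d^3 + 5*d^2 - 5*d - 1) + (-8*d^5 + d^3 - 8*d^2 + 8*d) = -8*d^5 + 3*d^3 - 3*d^2 + 3*d - 1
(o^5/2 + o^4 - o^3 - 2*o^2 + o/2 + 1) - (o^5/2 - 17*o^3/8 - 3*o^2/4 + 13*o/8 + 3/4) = o^4 + 9*o^3/8 - 5*o^2/4 - 9*o/8 + 1/4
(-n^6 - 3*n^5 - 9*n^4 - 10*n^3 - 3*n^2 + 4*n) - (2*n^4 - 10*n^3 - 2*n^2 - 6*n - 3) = -n^6 - 3*n^5 - 11*n^4 - n^2 + 10*n + 3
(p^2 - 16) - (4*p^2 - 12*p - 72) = -3*p^2 + 12*p + 56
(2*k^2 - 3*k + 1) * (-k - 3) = -2*k^3 - 3*k^2 + 8*k - 3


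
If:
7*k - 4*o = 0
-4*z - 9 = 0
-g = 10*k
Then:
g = -40*o/7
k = 4*o/7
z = -9/4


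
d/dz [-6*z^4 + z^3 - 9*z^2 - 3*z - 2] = -24*z^3 + 3*z^2 - 18*z - 3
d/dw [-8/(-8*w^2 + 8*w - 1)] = 64*(1 - 2*w)/(8*w^2 - 8*w + 1)^2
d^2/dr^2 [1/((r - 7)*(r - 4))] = 2*((r - 7)^2 + (r - 7)*(r - 4) + (r - 4)^2)/((r - 7)^3*(r - 4)^3)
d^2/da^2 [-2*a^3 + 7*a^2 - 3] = 14 - 12*a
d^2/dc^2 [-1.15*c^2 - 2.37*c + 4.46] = -2.30000000000000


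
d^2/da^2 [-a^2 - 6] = -2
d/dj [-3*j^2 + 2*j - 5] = 2 - 6*j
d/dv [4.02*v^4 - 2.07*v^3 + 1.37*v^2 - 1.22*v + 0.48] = 16.08*v^3 - 6.21*v^2 + 2.74*v - 1.22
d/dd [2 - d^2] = -2*d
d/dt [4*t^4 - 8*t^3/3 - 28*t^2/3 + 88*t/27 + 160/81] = 16*t^3 - 8*t^2 - 56*t/3 + 88/27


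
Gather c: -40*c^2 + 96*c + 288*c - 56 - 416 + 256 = -40*c^2 + 384*c - 216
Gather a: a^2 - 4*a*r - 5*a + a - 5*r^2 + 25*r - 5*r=a^2 + a*(-4*r - 4) - 5*r^2 + 20*r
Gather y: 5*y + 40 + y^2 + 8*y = y^2 + 13*y + 40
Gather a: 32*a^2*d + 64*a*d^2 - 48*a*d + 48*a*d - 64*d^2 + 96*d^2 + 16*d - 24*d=32*a^2*d + 64*a*d^2 + 32*d^2 - 8*d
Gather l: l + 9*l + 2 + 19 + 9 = 10*l + 30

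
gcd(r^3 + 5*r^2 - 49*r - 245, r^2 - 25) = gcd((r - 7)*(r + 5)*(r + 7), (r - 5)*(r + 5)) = r + 5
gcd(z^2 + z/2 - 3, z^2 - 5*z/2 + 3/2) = z - 3/2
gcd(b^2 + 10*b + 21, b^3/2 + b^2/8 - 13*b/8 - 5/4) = 1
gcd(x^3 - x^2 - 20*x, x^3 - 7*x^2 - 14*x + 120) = x^2 - x - 20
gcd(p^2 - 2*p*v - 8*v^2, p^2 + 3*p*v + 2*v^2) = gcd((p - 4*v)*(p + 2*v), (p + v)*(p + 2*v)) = p + 2*v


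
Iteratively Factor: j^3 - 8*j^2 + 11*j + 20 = (j - 4)*(j^2 - 4*j - 5) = (j - 4)*(j + 1)*(j - 5)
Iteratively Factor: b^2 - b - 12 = (b - 4)*(b + 3)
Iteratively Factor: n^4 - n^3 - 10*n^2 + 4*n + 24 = (n + 2)*(n^3 - 3*n^2 - 4*n + 12) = (n - 3)*(n + 2)*(n^2 - 4) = (n - 3)*(n + 2)^2*(n - 2)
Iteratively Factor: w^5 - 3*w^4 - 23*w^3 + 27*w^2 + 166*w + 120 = (w - 5)*(w^4 + 2*w^3 - 13*w^2 - 38*w - 24) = (w - 5)*(w + 2)*(w^3 - 13*w - 12) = (w - 5)*(w + 1)*(w + 2)*(w^2 - w - 12) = (w - 5)*(w + 1)*(w + 2)*(w + 3)*(w - 4)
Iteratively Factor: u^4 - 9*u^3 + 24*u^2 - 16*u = (u - 4)*(u^3 - 5*u^2 + 4*u) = (u - 4)*(u - 1)*(u^2 - 4*u) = u*(u - 4)*(u - 1)*(u - 4)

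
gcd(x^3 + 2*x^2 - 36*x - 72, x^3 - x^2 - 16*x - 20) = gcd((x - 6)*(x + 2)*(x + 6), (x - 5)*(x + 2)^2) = x + 2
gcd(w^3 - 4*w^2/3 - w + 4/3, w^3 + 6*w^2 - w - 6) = w^2 - 1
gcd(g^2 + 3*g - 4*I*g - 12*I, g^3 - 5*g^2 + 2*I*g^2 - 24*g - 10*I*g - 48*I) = g + 3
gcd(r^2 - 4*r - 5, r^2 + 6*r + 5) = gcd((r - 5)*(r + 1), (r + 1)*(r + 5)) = r + 1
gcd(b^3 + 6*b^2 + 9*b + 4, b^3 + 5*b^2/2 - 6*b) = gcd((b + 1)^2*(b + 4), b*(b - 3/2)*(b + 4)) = b + 4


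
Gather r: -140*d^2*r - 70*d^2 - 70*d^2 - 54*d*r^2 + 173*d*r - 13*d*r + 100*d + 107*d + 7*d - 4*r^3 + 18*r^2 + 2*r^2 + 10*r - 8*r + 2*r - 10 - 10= -140*d^2 + 214*d - 4*r^3 + r^2*(20 - 54*d) + r*(-140*d^2 + 160*d + 4) - 20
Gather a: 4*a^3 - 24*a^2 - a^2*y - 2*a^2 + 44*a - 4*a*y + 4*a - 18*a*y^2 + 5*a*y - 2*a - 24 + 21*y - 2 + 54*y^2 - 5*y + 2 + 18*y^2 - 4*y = 4*a^3 + a^2*(-y - 26) + a*(-18*y^2 + y + 46) + 72*y^2 + 12*y - 24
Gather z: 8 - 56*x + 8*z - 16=-56*x + 8*z - 8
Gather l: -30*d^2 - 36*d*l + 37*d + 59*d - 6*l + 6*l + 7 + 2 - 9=-30*d^2 - 36*d*l + 96*d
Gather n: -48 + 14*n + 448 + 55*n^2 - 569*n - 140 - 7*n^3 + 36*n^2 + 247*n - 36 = -7*n^3 + 91*n^2 - 308*n + 224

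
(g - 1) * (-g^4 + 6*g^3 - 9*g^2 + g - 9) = -g^5 + 7*g^4 - 15*g^3 + 10*g^2 - 10*g + 9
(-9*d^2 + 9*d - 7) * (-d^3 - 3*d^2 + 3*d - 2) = 9*d^5 + 18*d^4 - 47*d^3 + 66*d^2 - 39*d + 14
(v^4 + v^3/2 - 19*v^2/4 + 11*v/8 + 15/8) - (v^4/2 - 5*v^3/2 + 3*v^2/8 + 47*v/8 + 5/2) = v^4/2 + 3*v^3 - 41*v^2/8 - 9*v/2 - 5/8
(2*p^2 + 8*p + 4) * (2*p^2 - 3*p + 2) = 4*p^4 + 10*p^3 - 12*p^2 + 4*p + 8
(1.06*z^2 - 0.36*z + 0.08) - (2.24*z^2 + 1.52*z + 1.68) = -1.18*z^2 - 1.88*z - 1.6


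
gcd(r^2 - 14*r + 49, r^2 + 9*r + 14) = 1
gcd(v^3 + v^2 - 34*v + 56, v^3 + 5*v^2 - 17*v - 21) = v + 7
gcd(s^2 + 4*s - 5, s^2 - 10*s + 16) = 1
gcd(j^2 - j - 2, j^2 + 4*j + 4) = 1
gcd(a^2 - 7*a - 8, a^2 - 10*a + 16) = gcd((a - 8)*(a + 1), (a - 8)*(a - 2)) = a - 8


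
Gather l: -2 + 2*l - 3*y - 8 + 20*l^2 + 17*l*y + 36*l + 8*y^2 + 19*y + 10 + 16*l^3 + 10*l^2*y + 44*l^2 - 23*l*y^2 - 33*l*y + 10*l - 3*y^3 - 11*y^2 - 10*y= 16*l^3 + l^2*(10*y + 64) + l*(-23*y^2 - 16*y + 48) - 3*y^3 - 3*y^2 + 6*y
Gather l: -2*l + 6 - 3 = 3 - 2*l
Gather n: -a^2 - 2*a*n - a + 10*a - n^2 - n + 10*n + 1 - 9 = -a^2 + 9*a - n^2 + n*(9 - 2*a) - 8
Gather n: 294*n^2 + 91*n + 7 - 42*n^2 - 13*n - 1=252*n^2 + 78*n + 6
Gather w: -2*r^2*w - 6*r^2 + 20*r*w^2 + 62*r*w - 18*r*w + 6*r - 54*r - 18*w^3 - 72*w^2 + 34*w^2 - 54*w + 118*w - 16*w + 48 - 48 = -6*r^2 - 48*r - 18*w^3 + w^2*(20*r - 38) + w*(-2*r^2 + 44*r + 48)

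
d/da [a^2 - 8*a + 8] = 2*a - 8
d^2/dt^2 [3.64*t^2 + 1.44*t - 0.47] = 7.28000000000000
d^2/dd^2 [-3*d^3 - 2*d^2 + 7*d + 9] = -18*d - 4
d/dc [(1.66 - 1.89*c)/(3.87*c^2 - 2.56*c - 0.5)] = (7.3143*c^2 - 12.8484*c + 5.1946)/(14.9769*c^4 - 19.8144*c^3 + 2.6836*c^2 + 2.56*c + 0.25)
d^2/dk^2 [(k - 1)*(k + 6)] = 2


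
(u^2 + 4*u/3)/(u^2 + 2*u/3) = (3*u + 4)/(3*u + 2)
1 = 1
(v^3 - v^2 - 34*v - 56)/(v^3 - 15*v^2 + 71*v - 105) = (v^2 + 6*v + 8)/(v^2 - 8*v + 15)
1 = 1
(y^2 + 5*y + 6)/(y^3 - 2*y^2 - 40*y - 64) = (y + 3)/(y^2 - 4*y - 32)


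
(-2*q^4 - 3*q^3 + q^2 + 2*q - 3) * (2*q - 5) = -4*q^5 + 4*q^4 + 17*q^3 - q^2 - 16*q + 15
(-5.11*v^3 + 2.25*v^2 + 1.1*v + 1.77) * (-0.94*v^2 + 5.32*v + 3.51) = 4.8034*v^5 - 29.3002*v^4 - 7.0001*v^3 + 12.0857*v^2 + 13.2774*v + 6.2127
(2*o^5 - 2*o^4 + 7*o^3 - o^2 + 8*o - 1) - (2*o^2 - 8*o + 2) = 2*o^5 - 2*o^4 + 7*o^3 - 3*o^2 + 16*o - 3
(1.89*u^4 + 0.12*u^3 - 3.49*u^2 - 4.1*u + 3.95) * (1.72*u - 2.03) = 3.2508*u^5 - 3.6303*u^4 - 6.2464*u^3 + 0.0327000000000002*u^2 + 15.117*u - 8.0185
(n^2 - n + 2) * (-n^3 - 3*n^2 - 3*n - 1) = -n^5 - 2*n^4 - 2*n^3 - 4*n^2 - 5*n - 2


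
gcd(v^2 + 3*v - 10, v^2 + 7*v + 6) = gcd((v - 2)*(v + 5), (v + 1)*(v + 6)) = 1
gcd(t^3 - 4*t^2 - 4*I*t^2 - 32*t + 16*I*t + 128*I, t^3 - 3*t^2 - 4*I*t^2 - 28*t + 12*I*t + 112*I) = t^2 + t*(4 - 4*I) - 16*I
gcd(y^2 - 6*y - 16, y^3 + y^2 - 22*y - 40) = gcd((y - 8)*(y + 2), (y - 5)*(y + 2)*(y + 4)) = y + 2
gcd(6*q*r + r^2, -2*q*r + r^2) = r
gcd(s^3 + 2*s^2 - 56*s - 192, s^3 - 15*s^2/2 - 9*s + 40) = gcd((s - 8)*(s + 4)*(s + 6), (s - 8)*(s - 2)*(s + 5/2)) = s - 8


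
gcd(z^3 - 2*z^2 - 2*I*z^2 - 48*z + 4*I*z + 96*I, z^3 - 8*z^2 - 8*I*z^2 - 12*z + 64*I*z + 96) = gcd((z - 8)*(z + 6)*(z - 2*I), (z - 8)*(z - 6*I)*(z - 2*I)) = z^2 + z*(-8 - 2*I) + 16*I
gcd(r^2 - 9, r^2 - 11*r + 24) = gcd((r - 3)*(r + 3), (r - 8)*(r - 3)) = r - 3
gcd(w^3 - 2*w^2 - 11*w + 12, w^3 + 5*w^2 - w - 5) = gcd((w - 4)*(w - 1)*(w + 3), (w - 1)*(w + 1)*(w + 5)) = w - 1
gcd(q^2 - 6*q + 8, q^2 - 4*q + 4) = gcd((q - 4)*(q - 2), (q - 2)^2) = q - 2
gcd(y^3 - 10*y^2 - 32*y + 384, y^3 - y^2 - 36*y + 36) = y + 6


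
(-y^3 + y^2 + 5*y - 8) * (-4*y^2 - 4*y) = 4*y^5 - 24*y^3 + 12*y^2 + 32*y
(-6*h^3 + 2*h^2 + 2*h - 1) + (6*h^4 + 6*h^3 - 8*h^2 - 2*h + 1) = 6*h^4 - 6*h^2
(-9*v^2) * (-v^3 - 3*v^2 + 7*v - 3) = 9*v^5 + 27*v^4 - 63*v^3 + 27*v^2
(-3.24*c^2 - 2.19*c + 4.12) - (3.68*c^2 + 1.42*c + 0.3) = -6.92*c^2 - 3.61*c + 3.82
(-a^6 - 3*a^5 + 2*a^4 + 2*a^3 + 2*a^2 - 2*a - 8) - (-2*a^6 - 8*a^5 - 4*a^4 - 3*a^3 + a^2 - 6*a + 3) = a^6 + 5*a^5 + 6*a^4 + 5*a^3 + a^2 + 4*a - 11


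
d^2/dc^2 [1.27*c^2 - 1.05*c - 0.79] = 2.54000000000000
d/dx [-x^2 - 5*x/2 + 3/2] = -2*x - 5/2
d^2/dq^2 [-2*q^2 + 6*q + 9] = -4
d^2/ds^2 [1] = 0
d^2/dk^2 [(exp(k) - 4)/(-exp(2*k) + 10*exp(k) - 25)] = (-exp(2*k) - 4*exp(k) + 15)*exp(k)/(exp(4*k) - 20*exp(3*k) + 150*exp(2*k) - 500*exp(k) + 625)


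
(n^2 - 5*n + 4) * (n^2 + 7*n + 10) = n^4 + 2*n^3 - 21*n^2 - 22*n + 40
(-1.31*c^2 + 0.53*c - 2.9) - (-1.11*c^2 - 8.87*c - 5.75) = -0.2*c^2 + 9.4*c + 2.85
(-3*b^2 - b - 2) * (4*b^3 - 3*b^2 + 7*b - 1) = -12*b^5 + 5*b^4 - 26*b^3 + 2*b^2 - 13*b + 2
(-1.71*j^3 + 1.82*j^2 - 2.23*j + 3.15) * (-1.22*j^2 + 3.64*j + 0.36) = 2.0862*j^5 - 8.4448*j^4 + 8.7298*j^3 - 11.305*j^2 + 10.6632*j + 1.134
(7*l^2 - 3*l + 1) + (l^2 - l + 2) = 8*l^2 - 4*l + 3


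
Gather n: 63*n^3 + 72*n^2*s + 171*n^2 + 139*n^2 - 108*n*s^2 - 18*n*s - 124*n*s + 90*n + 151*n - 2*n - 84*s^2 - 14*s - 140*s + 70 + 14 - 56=63*n^3 + n^2*(72*s + 310) + n*(-108*s^2 - 142*s + 239) - 84*s^2 - 154*s + 28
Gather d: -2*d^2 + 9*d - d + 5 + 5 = -2*d^2 + 8*d + 10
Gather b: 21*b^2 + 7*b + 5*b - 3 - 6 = 21*b^2 + 12*b - 9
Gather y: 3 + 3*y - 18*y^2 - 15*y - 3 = -18*y^2 - 12*y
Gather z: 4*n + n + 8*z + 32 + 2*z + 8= 5*n + 10*z + 40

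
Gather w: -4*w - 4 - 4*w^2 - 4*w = -4*w^2 - 8*w - 4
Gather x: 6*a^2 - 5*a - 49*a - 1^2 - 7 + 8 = 6*a^2 - 54*a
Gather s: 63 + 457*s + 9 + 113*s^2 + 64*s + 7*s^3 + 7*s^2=7*s^3 + 120*s^2 + 521*s + 72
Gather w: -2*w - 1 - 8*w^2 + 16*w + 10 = -8*w^2 + 14*w + 9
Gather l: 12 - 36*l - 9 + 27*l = 3 - 9*l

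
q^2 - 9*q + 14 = (q - 7)*(q - 2)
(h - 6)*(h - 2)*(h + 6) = h^3 - 2*h^2 - 36*h + 72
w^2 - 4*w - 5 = (w - 5)*(w + 1)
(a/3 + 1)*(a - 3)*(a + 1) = a^3/3 + a^2/3 - 3*a - 3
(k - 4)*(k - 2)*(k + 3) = k^3 - 3*k^2 - 10*k + 24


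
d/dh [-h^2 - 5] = -2*h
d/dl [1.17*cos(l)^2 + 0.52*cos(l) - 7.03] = -(2.34*cos(l) + 0.52)*sin(l)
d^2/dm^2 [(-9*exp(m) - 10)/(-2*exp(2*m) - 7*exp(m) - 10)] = (36*exp(4*m) + 34*exp(3*m) - 660*exp(2*m) - 940*exp(m) + 200)*exp(m)/(8*exp(6*m) + 84*exp(5*m) + 414*exp(4*m) + 1183*exp(3*m) + 2070*exp(2*m) + 2100*exp(m) + 1000)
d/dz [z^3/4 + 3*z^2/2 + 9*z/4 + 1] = 3*z^2/4 + 3*z + 9/4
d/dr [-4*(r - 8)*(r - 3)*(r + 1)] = -12*r^2 + 80*r - 52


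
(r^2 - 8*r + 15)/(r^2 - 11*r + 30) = (r - 3)/(r - 6)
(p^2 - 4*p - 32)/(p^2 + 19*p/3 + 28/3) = 3*(p - 8)/(3*p + 7)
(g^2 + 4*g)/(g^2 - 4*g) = (g + 4)/(g - 4)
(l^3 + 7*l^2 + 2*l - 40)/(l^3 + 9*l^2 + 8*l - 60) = (l + 4)/(l + 6)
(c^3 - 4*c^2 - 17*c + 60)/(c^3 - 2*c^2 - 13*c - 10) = (c^2 + c - 12)/(c^2 + 3*c + 2)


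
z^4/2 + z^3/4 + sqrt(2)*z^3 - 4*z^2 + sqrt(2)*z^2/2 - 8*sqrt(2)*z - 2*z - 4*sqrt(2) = (z/2 + sqrt(2))*(z + 1/2)*(z - 2*sqrt(2))*(z + 2*sqrt(2))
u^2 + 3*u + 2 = (u + 1)*(u + 2)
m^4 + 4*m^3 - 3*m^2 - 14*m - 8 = (m - 2)*(m + 1)^2*(m + 4)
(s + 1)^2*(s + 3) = s^3 + 5*s^2 + 7*s + 3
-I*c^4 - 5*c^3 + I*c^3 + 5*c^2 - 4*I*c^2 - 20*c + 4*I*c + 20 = (c - 5*I)*(c - 2*I)*(c + 2*I)*(-I*c + I)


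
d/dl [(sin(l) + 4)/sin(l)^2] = -(sin(l) + 8)*cos(l)/sin(l)^3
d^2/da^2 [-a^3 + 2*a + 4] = -6*a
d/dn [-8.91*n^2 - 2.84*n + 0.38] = -17.82*n - 2.84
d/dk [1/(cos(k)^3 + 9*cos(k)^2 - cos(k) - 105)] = (3*cos(k)^2 + 18*cos(k) - 1)*sin(k)/(cos(k)^3 + 9*cos(k)^2 - cos(k) - 105)^2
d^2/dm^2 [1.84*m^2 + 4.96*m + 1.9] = 3.68000000000000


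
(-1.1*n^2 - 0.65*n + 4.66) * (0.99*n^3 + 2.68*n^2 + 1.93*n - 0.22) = -1.089*n^5 - 3.5915*n^4 + 0.7484*n^3 + 11.4763*n^2 + 9.1368*n - 1.0252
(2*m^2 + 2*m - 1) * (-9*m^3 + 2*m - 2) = -18*m^5 - 18*m^4 + 13*m^3 - 6*m + 2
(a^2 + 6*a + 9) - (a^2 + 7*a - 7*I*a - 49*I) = -a + 7*I*a + 9 + 49*I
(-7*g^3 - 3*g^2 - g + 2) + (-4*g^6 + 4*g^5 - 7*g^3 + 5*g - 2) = -4*g^6 + 4*g^5 - 14*g^3 - 3*g^2 + 4*g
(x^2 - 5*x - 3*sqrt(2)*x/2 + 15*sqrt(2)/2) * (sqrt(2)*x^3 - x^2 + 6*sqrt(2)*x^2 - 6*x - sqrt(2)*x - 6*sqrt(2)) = sqrt(2)*x^5 - 4*x^4 + sqrt(2)*x^4 - 59*sqrt(2)*x^3/2 - 4*x^3 + sqrt(2)*x^2/2 + 123*x^2 - 15*sqrt(2)*x + 3*x - 90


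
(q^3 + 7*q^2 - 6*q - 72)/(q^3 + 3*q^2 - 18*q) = (q + 4)/q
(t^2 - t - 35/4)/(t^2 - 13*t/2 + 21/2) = (t + 5/2)/(t - 3)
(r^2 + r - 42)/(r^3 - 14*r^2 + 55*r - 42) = (r + 7)/(r^2 - 8*r + 7)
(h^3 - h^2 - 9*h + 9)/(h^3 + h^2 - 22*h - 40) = (h^3 - h^2 - 9*h + 9)/(h^3 + h^2 - 22*h - 40)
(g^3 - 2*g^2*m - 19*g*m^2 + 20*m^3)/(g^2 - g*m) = g - m - 20*m^2/g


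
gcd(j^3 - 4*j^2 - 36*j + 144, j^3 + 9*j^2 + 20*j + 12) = j + 6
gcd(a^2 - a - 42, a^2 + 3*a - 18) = a + 6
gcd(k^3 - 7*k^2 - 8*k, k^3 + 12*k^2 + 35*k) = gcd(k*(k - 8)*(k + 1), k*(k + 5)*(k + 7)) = k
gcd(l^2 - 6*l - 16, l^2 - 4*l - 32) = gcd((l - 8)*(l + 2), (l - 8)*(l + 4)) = l - 8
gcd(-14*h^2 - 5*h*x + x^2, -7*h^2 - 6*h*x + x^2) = -7*h + x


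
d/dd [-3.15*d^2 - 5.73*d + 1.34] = -6.3*d - 5.73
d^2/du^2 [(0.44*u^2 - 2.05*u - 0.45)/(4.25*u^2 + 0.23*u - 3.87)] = (-7.105427357601e-15*u^4 - 74.91645*u^3 - 5.34734999999999*u^2 - 204.9435*u - 5.320098)/(76.765625*u^6 + 12.463125*u^5 - 209.03115*u^4 - 22.685383*u^3 + 190.341306*u^2 + 10.334061*u - 57.960603)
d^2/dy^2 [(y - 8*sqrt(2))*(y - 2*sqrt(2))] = 2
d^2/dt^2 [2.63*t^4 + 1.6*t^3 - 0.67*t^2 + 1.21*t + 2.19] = 31.56*t^2 + 9.6*t - 1.34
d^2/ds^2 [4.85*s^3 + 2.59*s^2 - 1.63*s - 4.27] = 29.1*s + 5.18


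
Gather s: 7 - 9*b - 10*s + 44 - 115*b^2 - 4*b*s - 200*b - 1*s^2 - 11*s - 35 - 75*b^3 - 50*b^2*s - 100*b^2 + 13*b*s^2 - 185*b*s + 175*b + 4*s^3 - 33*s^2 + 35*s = -75*b^3 - 215*b^2 - 34*b + 4*s^3 + s^2*(13*b - 34) + s*(-50*b^2 - 189*b + 14) + 16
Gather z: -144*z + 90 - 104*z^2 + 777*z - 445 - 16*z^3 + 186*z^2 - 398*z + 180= -16*z^3 + 82*z^2 + 235*z - 175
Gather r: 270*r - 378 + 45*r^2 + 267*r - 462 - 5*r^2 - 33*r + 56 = 40*r^2 + 504*r - 784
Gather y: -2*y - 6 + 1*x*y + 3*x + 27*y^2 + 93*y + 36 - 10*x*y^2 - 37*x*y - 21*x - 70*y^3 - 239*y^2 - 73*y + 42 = -18*x - 70*y^3 + y^2*(-10*x - 212) + y*(18 - 36*x) + 72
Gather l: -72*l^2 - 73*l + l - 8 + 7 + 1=-72*l^2 - 72*l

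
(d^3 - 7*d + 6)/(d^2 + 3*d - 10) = (d^2 + 2*d - 3)/(d + 5)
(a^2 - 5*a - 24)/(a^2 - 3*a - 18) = (a - 8)/(a - 6)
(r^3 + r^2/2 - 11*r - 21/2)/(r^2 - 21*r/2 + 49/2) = (r^2 + 4*r + 3)/(r - 7)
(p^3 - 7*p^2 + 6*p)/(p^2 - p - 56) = p*(-p^2 + 7*p - 6)/(-p^2 + p + 56)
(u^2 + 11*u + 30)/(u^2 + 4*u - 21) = (u^2 + 11*u + 30)/(u^2 + 4*u - 21)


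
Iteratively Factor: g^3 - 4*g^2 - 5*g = (g - 5)*(g^2 + g) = (g - 5)*(g + 1)*(g)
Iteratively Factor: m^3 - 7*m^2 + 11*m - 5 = (m - 1)*(m^2 - 6*m + 5) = (m - 1)^2*(m - 5)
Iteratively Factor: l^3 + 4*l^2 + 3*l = (l)*(l^2 + 4*l + 3) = l*(l + 3)*(l + 1)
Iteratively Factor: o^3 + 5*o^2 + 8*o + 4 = (o + 2)*(o^2 + 3*o + 2) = (o + 1)*(o + 2)*(o + 2)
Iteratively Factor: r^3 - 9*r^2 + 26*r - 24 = (r - 3)*(r^2 - 6*r + 8) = (r - 3)*(r - 2)*(r - 4)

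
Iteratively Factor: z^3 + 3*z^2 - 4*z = (z + 4)*(z^2 - z) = z*(z + 4)*(z - 1)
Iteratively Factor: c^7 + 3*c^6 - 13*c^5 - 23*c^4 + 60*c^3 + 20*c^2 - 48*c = (c - 2)*(c^6 + 5*c^5 - 3*c^4 - 29*c^3 + 2*c^2 + 24*c) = (c - 2)^2*(c^5 + 7*c^4 + 11*c^3 - 7*c^2 - 12*c) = (c - 2)^2*(c - 1)*(c^4 + 8*c^3 + 19*c^2 + 12*c) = (c - 2)^2*(c - 1)*(c + 3)*(c^3 + 5*c^2 + 4*c) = (c - 2)^2*(c - 1)*(c + 3)*(c + 4)*(c^2 + c) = c*(c - 2)^2*(c - 1)*(c + 3)*(c + 4)*(c + 1)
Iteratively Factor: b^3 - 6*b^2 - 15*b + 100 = (b - 5)*(b^2 - b - 20) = (b - 5)^2*(b + 4)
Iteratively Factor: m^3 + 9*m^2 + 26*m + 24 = (m + 4)*(m^2 + 5*m + 6) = (m + 3)*(m + 4)*(m + 2)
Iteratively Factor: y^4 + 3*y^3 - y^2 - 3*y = (y + 1)*(y^3 + 2*y^2 - 3*y) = (y - 1)*(y + 1)*(y^2 + 3*y) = (y - 1)*(y + 1)*(y + 3)*(y)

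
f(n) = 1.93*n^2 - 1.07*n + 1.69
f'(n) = 3.86*n - 1.07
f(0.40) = 1.57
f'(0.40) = 0.47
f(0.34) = 1.55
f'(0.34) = 0.24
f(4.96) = 43.86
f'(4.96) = 18.08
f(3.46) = 21.09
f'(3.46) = 12.29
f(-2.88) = 20.78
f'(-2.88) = -12.19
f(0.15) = 1.57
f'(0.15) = -0.49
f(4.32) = 33.09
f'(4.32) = 15.61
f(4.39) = 34.19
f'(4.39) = 15.88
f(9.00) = 148.39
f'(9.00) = 33.67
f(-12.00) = 292.45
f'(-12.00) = -47.39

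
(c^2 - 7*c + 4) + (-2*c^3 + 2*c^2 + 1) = -2*c^3 + 3*c^2 - 7*c + 5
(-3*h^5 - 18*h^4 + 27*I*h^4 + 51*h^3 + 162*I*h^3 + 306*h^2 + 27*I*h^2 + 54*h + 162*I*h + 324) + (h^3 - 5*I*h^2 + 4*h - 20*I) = -3*h^5 - 18*h^4 + 27*I*h^4 + 52*h^3 + 162*I*h^3 + 306*h^2 + 22*I*h^2 + 58*h + 162*I*h + 324 - 20*I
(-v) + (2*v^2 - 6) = 2*v^2 - v - 6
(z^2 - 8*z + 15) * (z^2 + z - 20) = z^4 - 7*z^3 - 13*z^2 + 175*z - 300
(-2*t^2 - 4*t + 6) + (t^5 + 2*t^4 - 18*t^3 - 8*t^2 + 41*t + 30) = t^5 + 2*t^4 - 18*t^3 - 10*t^2 + 37*t + 36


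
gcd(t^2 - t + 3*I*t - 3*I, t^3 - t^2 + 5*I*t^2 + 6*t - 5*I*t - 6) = t - 1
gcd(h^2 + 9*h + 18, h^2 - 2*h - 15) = h + 3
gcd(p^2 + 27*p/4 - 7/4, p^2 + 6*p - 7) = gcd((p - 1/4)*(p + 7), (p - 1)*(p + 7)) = p + 7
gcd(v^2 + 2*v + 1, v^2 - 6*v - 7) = v + 1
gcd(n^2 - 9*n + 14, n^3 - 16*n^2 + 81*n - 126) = n - 7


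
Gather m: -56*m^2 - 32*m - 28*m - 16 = -56*m^2 - 60*m - 16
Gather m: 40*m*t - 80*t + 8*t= 40*m*t - 72*t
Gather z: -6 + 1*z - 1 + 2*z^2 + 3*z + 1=2*z^2 + 4*z - 6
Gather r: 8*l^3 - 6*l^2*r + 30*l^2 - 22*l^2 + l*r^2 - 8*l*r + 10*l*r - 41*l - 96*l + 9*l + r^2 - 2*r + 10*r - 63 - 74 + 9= 8*l^3 + 8*l^2 - 128*l + r^2*(l + 1) + r*(-6*l^2 + 2*l + 8) - 128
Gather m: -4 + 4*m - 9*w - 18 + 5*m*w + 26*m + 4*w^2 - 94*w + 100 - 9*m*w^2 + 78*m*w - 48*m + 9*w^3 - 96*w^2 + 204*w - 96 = m*(-9*w^2 + 83*w - 18) + 9*w^3 - 92*w^2 + 101*w - 18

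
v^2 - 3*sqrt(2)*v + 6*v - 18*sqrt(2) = (v + 6)*(v - 3*sqrt(2))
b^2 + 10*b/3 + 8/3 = (b + 4/3)*(b + 2)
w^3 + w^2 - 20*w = w*(w - 4)*(w + 5)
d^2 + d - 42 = (d - 6)*(d + 7)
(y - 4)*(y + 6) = y^2 + 2*y - 24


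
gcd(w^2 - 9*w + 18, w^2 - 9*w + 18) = w^2 - 9*w + 18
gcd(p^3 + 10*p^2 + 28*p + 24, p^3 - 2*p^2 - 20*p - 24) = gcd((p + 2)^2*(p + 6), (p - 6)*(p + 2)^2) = p^2 + 4*p + 4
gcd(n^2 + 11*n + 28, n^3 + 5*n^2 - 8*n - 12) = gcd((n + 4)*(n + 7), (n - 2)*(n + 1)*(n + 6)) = 1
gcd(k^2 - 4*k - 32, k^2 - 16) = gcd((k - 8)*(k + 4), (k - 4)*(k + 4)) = k + 4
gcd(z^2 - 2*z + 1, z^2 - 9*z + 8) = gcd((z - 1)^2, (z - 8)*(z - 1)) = z - 1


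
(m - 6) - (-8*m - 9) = 9*m + 3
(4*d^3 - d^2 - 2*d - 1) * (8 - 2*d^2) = -8*d^5 + 2*d^4 + 36*d^3 - 6*d^2 - 16*d - 8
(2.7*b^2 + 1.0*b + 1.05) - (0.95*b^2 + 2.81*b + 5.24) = 1.75*b^2 - 1.81*b - 4.19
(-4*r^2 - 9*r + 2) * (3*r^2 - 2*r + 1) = -12*r^4 - 19*r^3 + 20*r^2 - 13*r + 2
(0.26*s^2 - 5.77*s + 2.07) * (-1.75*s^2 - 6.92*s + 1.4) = -0.455*s^4 + 8.2983*s^3 + 36.6699*s^2 - 22.4024*s + 2.898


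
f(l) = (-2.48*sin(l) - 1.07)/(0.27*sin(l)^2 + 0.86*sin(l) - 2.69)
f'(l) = (-0.54*sin(l)*cos(l) - 0.86*cos(l))*(-2.48*sin(l) - 1.07)/(0.27*sin(l)^2 + 0.86*sin(l) - 2.69)^2 - 2.48*cos(l)/(0.27*sin(l)^2 + 0.86*sin(l) - 2.69) = (0.6696*sin(l)^2 + 0.5778*sin(l) + 7.5914)*cos(l)/(0.0729*sin(l)^4 + 0.4644*sin(l)^3 - 0.713*sin(l)^2 - 4.6268*sin(l) + 7.2361)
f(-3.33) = 0.61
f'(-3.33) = -1.20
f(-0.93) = -0.29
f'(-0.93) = 0.44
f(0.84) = 1.54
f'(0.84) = 1.55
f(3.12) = 0.42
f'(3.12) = -1.07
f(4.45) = -0.41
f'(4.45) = -0.19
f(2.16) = 1.75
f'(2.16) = -1.48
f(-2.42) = -0.18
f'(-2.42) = -0.57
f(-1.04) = -0.33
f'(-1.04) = 0.37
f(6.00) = 0.13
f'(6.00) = 0.85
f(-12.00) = 1.12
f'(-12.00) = 1.48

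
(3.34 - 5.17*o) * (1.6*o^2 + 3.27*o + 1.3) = -8.272*o^3 - 11.5619*o^2 + 4.2008*o + 4.342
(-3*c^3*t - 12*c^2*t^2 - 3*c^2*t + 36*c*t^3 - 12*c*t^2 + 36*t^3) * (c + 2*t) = -3*c^4*t - 18*c^3*t^2 - 3*c^3*t + 12*c^2*t^3 - 18*c^2*t^2 + 72*c*t^4 + 12*c*t^3 + 72*t^4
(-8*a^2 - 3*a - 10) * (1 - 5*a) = 40*a^3 + 7*a^2 + 47*a - 10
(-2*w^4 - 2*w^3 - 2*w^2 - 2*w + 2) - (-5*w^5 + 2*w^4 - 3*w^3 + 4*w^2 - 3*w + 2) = 5*w^5 - 4*w^4 + w^3 - 6*w^2 + w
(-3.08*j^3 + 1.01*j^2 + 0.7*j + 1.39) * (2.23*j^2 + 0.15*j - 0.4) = -6.8684*j^5 + 1.7903*j^4 + 2.9445*j^3 + 2.8007*j^2 - 0.0715*j - 0.556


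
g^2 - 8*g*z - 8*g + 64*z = (g - 8)*(g - 8*z)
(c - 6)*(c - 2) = c^2 - 8*c + 12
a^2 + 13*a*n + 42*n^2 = (a + 6*n)*(a + 7*n)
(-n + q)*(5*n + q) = -5*n^2 + 4*n*q + q^2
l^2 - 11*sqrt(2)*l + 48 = (l - 8*sqrt(2))*(l - 3*sqrt(2))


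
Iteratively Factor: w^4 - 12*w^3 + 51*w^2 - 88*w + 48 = (w - 4)*(w^3 - 8*w^2 + 19*w - 12) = (w - 4)*(w - 3)*(w^2 - 5*w + 4) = (w - 4)^2*(w - 3)*(w - 1)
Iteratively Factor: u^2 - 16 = (u - 4)*(u + 4)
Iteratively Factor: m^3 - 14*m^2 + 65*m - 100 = (m - 5)*(m^2 - 9*m + 20) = (m - 5)*(m - 4)*(m - 5)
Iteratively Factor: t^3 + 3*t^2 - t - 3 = (t + 3)*(t^2 - 1) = (t - 1)*(t + 3)*(t + 1)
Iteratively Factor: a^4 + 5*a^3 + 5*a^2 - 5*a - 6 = (a + 3)*(a^3 + 2*a^2 - a - 2) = (a + 2)*(a + 3)*(a^2 - 1) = (a + 1)*(a + 2)*(a + 3)*(a - 1)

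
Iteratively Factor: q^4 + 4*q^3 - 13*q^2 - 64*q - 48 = (q + 3)*(q^3 + q^2 - 16*q - 16) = (q - 4)*(q + 3)*(q^2 + 5*q + 4) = (q - 4)*(q + 1)*(q + 3)*(q + 4)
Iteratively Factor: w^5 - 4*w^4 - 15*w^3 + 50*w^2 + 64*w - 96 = (w + 3)*(w^4 - 7*w^3 + 6*w^2 + 32*w - 32) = (w - 4)*(w + 3)*(w^3 - 3*w^2 - 6*w + 8) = (w - 4)^2*(w + 3)*(w^2 + w - 2) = (w - 4)^2*(w + 2)*(w + 3)*(w - 1)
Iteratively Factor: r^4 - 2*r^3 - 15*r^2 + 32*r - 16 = (r - 1)*(r^3 - r^2 - 16*r + 16) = (r - 1)^2*(r^2 - 16) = (r - 1)^2*(r + 4)*(r - 4)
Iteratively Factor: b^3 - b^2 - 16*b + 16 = (b - 1)*(b^2 - 16) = (b - 1)*(b + 4)*(b - 4)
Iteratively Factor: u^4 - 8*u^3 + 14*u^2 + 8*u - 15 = (u - 3)*(u^3 - 5*u^2 - u + 5) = (u - 3)*(u - 1)*(u^2 - 4*u - 5) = (u - 5)*(u - 3)*(u - 1)*(u + 1)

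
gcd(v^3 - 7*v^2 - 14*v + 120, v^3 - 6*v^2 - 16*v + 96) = v^2 - 2*v - 24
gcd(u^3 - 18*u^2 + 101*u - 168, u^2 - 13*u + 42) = u - 7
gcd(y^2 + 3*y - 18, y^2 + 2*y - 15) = y - 3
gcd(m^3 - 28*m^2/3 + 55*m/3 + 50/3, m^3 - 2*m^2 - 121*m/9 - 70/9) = m^2 - 13*m/3 - 10/3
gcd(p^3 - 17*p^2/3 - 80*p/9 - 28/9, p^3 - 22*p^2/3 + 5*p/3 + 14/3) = p^2 - 19*p/3 - 14/3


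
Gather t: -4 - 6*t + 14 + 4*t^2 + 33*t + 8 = 4*t^2 + 27*t + 18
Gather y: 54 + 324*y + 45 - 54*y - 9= 270*y + 90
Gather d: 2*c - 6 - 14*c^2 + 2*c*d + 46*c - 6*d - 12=-14*c^2 + 48*c + d*(2*c - 6) - 18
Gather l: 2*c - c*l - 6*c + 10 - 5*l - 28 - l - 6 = -4*c + l*(-c - 6) - 24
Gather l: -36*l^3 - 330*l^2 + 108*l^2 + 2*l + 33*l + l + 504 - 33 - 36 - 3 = -36*l^3 - 222*l^2 + 36*l + 432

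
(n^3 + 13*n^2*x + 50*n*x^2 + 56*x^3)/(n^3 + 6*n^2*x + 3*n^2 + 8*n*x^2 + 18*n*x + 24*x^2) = (n + 7*x)/(n + 3)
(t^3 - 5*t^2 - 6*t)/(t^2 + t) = t - 6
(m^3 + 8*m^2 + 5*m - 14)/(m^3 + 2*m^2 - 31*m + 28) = (m + 2)/(m - 4)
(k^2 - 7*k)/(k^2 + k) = (k - 7)/(k + 1)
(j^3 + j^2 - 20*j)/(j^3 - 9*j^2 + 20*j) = (j + 5)/(j - 5)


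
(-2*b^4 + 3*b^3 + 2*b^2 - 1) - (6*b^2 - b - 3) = -2*b^4 + 3*b^3 - 4*b^2 + b + 2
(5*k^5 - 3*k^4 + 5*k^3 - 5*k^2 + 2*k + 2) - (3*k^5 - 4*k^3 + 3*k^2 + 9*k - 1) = 2*k^5 - 3*k^4 + 9*k^3 - 8*k^2 - 7*k + 3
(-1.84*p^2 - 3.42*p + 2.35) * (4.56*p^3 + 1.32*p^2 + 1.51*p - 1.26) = -8.3904*p^5 - 18.024*p^4 + 3.4232*p^3 + 0.2562*p^2 + 7.8577*p - 2.961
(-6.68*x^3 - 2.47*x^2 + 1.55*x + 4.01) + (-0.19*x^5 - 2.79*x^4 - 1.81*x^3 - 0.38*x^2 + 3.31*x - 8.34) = -0.19*x^5 - 2.79*x^4 - 8.49*x^3 - 2.85*x^2 + 4.86*x - 4.33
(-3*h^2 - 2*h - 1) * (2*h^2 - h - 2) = -6*h^4 - h^3 + 6*h^2 + 5*h + 2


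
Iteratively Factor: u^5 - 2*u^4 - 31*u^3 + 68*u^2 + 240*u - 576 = (u - 4)*(u^4 + 2*u^3 - 23*u^2 - 24*u + 144) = (u - 4)*(u - 3)*(u^3 + 5*u^2 - 8*u - 48) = (u - 4)*(u - 3)^2*(u^2 + 8*u + 16) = (u - 4)*(u - 3)^2*(u + 4)*(u + 4)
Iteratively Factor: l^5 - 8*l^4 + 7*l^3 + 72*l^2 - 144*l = (l - 4)*(l^4 - 4*l^3 - 9*l^2 + 36*l) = l*(l - 4)*(l^3 - 4*l^2 - 9*l + 36) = l*(l - 4)^2*(l^2 - 9) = l*(l - 4)^2*(l + 3)*(l - 3)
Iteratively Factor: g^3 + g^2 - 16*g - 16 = (g - 4)*(g^2 + 5*g + 4) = (g - 4)*(g + 1)*(g + 4)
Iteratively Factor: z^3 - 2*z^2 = (z - 2)*(z^2) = z*(z - 2)*(z)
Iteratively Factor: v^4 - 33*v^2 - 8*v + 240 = (v + 4)*(v^3 - 4*v^2 - 17*v + 60) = (v + 4)^2*(v^2 - 8*v + 15) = (v - 3)*(v + 4)^2*(v - 5)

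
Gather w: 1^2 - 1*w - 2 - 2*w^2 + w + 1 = -2*w^2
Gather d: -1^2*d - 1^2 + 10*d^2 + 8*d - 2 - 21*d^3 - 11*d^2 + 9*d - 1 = -21*d^3 - d^2 + 16*d - 4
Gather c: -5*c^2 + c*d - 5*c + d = -5*c^2 + c*(d - 5) + d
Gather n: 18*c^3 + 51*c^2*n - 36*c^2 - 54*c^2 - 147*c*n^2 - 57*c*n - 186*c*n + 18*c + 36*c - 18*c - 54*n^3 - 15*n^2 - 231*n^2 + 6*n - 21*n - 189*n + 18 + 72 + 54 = 18*c^3 - 90*c^2 + 36*c - 54*n^3 + n^2*(-147*c - 246) + n*(51*c^2 - 243*c - 204) + 144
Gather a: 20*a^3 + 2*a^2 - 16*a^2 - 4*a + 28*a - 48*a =20*a^3 - 14*a^2 - 24*a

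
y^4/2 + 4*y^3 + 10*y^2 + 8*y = y*(y/2 + 1)*(y + 2)*(y + 4)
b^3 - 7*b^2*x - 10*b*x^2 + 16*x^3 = (b - 8*x)*(b - x)*(b + 2*x)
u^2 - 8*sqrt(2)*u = u*(u - 8*sqrt(2))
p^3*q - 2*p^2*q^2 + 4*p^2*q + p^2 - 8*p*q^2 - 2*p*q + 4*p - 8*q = (p + 4)*(p - 2*q)*(p*q + 1)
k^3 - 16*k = k*(k - 4)*(k + 4)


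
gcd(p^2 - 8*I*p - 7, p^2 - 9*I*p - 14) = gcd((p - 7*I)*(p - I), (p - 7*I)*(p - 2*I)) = p - 7*I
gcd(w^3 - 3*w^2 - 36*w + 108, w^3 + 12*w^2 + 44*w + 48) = w + 6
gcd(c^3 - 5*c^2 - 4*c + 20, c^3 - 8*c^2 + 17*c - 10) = c^2 - 7*c + 10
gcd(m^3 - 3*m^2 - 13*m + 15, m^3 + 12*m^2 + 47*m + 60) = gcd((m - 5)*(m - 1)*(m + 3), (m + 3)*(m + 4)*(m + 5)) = m + 3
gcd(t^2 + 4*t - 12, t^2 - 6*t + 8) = t - 2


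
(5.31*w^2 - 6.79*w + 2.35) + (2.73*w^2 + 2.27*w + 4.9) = 8.04*w^2 - 4.52*w + 7.25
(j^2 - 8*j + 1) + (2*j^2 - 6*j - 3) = 3*j^2 - 14*j - 2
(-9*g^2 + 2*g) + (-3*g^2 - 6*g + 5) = -12*g^2 - 4*g + 5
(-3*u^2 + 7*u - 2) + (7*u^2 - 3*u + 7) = 4*u^2 + 4*u + 5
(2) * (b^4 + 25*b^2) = 2*b^4 + 50*b^2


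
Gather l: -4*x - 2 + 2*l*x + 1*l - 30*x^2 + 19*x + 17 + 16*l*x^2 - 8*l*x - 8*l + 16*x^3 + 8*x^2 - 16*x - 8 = l*(16*x^2 - 6*x - 7) + 16*x^3 - 22*x^2 - x + 7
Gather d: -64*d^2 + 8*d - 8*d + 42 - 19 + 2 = 25 - 64*d^2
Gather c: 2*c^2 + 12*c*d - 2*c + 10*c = 2*c^2 + c*(12*d + 8)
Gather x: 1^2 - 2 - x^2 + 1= -x^2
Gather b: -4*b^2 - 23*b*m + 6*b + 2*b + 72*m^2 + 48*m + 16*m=-4*b^2 + b*(8 - 23*m) + 72*m^2 + 64*m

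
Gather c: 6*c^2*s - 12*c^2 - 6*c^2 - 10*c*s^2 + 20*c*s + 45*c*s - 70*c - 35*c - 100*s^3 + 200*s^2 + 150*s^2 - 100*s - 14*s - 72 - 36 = c^2*(6*s - 18) + c*(-10*s^2 + 65*s - 105) - 100*s^3 + 350*s^2 - 114*s - 108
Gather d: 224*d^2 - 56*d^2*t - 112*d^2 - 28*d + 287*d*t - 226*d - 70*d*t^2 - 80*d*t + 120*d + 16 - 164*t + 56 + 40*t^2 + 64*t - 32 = d^2*(112 - 56*t) + d*(-70*t^2 + 207*t - 134) + 40*t^2 - 100*t + 40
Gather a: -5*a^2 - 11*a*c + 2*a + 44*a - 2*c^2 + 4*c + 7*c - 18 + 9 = -5*a^2 + a*(46 - 11*c) - 2*c^2 + 11*c - 9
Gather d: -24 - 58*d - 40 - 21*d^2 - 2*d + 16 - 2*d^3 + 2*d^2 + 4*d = -2*d^3 - 19*d^2 - 56*d - 48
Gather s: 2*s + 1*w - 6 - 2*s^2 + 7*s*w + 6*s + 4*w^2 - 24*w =-2*s^2 + s*(7*w + 8) + 4*w^2 - 23*w - 6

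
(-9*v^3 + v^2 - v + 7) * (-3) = 27*v^3 - 3*v^2 + 3*v - 21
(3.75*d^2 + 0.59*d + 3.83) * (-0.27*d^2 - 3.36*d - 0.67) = -1.0125*d^4 - 12.7593*d^3 - 5.529*d^2 - 13.2641*d - 2.5661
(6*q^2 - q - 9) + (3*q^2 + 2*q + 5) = 9*q^2 + q - 4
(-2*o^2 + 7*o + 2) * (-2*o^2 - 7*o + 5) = 4*o^4 - 63*o^2 + 21*o + 10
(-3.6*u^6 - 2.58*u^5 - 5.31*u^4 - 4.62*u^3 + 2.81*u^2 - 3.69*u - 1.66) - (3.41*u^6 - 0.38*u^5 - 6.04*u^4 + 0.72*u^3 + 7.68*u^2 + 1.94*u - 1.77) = -7.01*u^6 - 2.2*u^5 + 0.73*u^4 - 5.34*u^3 - 4.87*u^2 - 5.63*u + 0.11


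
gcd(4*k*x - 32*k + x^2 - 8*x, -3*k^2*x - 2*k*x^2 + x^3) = 1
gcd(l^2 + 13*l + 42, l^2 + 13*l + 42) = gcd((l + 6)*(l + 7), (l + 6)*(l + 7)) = l^2 + 13*l + 42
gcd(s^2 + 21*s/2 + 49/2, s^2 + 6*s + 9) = 1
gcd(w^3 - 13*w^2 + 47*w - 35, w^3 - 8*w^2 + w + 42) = w - 7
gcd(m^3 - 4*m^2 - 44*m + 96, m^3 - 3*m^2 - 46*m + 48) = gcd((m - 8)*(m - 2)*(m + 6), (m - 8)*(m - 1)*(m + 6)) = m^2 - 2*m - 48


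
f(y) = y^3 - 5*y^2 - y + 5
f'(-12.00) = 551.00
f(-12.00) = -2431.00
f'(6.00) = 47.00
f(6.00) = 35.00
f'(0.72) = -6.64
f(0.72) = 2.06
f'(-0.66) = 6.91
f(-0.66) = 3.19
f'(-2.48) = 42.25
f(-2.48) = -38.52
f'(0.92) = -7.66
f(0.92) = 0.63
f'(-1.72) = 25.08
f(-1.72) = -13.16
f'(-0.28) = 2.04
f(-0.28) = 4.87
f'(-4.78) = 115.35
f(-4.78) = -213.68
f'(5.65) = 38.27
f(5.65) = 20.10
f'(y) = 3*y^2 - 10*y - 1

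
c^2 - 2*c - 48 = (c - 8)*(c + 6)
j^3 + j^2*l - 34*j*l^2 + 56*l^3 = (j - 4*l)*(j - 2*l)*(j + 7*l)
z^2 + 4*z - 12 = (z - 2)*(z + 6)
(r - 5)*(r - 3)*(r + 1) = r^3 - 7*r^2 + 7*r + 15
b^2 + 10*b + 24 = (b + 4)*(b + 6)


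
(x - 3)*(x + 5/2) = x^2 - x/2 - 15/2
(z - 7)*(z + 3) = z^2 - 4*z - 21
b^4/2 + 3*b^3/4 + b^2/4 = b^2*(b/2 + 1/2)*(b + 1/2)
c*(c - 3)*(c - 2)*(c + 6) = c^4 + c^3 - 24*c^2 + 36*c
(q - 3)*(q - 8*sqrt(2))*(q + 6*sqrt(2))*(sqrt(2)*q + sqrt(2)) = sqrt(2)*q^4 - 4*q^3 - 2*sqrt(2)*q^3 - 99*sqrt(2)*q^2 + 8*q^2 + 12*q + 192*sqrt(2)*q + 288*sqrt(2)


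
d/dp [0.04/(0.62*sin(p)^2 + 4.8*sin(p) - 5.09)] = -(0.0496*sin(p) + 0.192)*cos(p)/(0.62*sin(p)^2 + 4.8*sin(p) - 5.09)^2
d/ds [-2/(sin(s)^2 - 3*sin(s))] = 2*(2*sin(s) - 3)*cos(s)/((sin(s) - 3)^2*sin(s)^2)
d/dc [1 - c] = -1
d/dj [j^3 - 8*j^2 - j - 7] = 3*j^2 - 16*j - 1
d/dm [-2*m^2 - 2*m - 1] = -4*m - 2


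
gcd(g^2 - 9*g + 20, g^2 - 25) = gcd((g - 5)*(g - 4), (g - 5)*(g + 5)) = g - 5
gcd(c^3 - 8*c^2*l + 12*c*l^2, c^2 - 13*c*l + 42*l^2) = c - 6*l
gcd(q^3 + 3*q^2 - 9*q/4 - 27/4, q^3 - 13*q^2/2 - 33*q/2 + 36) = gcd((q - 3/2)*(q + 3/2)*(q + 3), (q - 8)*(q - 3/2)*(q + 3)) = q^2 + 3*q/2 - 9/2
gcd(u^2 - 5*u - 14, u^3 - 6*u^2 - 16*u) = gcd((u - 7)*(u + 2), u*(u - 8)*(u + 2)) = u + 2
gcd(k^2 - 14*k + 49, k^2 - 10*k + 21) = k - 7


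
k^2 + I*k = k*(k + I)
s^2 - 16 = (s - 4)*(s + 4)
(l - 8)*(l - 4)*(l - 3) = l^3 - 15*l^2 + 68*l - 96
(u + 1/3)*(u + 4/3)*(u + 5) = u^3 + 20*u^2/3 + 79*u/9 + 20/9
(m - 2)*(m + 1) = m^2 - m - 2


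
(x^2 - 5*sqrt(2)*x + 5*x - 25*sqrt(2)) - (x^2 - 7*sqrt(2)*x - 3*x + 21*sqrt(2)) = 2*sqrt(2)*x + 8*x - 46*sqrt(2)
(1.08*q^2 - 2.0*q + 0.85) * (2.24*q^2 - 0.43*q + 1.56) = 2.4192*q^4 - 4.9444*q^3 + 4.4488*q^2 - 3.4855*q + 1.326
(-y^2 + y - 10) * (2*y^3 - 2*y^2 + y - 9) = -2*y^5 + 4*y^4 - 23*y^3 + 30*y^2 - 19*y + 90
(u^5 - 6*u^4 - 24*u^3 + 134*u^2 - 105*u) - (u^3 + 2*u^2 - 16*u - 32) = u^5 - 6*u^4 - 25*u^3 + 132*u^2 - 89*u + 32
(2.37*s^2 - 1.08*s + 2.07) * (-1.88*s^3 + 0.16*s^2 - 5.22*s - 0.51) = -4.4556*s^5 + 2.4096*s^4 - 16.4358*s^3 + 4.7601*s^2 - 10.2546*s - 1.0557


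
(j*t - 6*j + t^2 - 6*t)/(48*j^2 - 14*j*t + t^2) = (j*t - 6*j + t^2 - 6*t)/(48*j^2 - 14*j*t + t^2)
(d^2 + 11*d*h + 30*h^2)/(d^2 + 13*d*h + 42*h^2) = (d + 5*h)/(d + 7*h)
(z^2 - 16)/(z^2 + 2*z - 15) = (z^2 - 16)/(z^2 + 2*z - 15)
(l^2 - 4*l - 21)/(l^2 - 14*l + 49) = (l + 3)/(l - 7)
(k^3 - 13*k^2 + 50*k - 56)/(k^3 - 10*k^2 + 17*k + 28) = (k - 2)/(k + 1)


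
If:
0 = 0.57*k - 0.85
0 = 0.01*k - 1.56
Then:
No Solution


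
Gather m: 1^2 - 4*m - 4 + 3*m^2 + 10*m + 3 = 3*m^2 + 6*m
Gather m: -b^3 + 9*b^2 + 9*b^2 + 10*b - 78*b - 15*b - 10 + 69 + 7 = -b^3 + 18*b^2 - 83*b + 66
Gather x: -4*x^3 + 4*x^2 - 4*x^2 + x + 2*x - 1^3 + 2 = -4*x^3 + 3*x + 1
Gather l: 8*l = 8*l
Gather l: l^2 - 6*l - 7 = l^2 - 6*l - 7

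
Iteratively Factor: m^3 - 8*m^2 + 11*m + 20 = (m + 1)*(m^2 - 9*m + 20) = (m - 4)*(m + 1)*(m - 5)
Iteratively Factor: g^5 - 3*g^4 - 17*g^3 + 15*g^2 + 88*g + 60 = (g - 3)*(g^4 - 17*g^2 - 36*g - 20) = (g - 3)*(g + 1)*(g^3 - g^2 - 16*g - 20) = (g - 5)*(g - 3)*(g + 1)*(g^2 + 4*g + 4) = (g - 5)*(g - 3)*(g + 1)*(g + 2)*(g + 2)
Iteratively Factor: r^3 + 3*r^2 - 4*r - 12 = (r + 2)*(r^2 + r - 6) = (r + 2)*(r + 3)*(r - 2)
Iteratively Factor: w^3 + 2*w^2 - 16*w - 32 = (w - 4)*(w^2 + 6*w + 8) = (w - 4)*(w + 2)*(w + 4)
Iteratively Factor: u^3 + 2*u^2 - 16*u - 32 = (u - 4)*(u^2 + 6*u + 8) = (u - 4)*(u + 4)*(u + 2)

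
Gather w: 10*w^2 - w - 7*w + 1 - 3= 10*w^2 - 8*w - 2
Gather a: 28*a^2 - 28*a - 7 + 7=28*a^2 - 28*a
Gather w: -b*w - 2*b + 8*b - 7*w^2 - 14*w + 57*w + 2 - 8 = 6*b - 7*w^2 + w*(43 - b) - 6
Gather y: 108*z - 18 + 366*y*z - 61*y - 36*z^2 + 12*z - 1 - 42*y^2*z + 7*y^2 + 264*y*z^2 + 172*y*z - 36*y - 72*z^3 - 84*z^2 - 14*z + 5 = y^2*(7 - 42*z) + y*(264*z^2 + 538*z - 97) - 72*z^3 - 120*z^2 + 106*z - 14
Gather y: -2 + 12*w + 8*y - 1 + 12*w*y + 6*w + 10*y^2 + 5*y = 18*w + 10*y^2 + y*(12*w + 13) - 3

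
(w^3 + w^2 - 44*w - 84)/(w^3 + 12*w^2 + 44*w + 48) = (w - 7)/(w + 4)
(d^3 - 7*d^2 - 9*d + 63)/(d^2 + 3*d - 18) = (d^2 - 4*d - 21)/(d + 6)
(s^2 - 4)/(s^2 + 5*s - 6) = (s^2 - 4)/(s^2 + 5*s - 6)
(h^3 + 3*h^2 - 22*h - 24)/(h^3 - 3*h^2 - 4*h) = (h + 6)/h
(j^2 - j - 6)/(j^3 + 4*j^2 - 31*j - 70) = (j - 3)/(j^2 + 2*j - 35)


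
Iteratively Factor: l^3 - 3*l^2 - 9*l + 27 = (l - 3)*(l^2 - 9) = (l - 3)^2*(l + 3)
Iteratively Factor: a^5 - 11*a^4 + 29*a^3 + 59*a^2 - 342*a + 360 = (a - 4)*(a^4 - 7*a^3 + a^2 + 63*a - 90) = (a - 4)*(a - 2)*(a^3 - 5*a^2 - 9*a + 45) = (a - 5)*(a - 4)*(a - 2)*(a^2 - 9) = (a - 5)*(a - 4)*(a - 2)*(a + 3)*(a - 3)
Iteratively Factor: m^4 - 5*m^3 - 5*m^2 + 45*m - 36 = (m - 4)*(m^3 - m^2 - 9*m + 9) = (m - 4)*(m - 3)*(m^2 + 2*m - 3) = (m - 4)*(m - 3)*(m - 1)*(m + 3)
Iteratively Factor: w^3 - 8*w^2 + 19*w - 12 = (w - 1)*(w^2 - 7*w + 12) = (w - 3)*(w - 1)*(w - 4)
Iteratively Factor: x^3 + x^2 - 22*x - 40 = (x + 4)*(x^2 - 3*x - 10) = (x - 5)*(x + 4)*(x + 2)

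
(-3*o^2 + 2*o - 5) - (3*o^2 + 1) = -6*o^2 + 2*o - 6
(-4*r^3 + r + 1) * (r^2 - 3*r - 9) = -4*r^5 + 12*r^4 + 37*r^3 - 2*r^2 - 12*r - 9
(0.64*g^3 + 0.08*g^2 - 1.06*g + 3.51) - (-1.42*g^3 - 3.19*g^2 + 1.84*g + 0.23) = 2.06*g^3 + 3.27*g^2 - 2.9*g + 3.28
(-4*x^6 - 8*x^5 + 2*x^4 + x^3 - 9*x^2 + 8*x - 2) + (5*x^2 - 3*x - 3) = -4*x^6 - 8*x^5 + 2*x^4 + x^3 - 4*x^2 + 5*x - 5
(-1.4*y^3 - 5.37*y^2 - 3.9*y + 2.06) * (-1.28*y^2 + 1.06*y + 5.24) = 1.792*y^5 + 5.3896*y^4 - 8.0362*y^3 - 34.9096*y^2 - 18.2524*y + 10.7944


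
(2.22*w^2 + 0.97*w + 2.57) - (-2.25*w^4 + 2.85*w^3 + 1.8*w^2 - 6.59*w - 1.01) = 2.25*w^4 - 2.85*w^3 + 0.42*w^2 + 7.56*w + 3.58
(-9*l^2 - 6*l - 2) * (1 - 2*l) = 18*l^3 + 3*l^2 - 2*l - 2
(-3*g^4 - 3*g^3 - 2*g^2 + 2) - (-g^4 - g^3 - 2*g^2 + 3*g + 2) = -2*g^4 - 2*g^3 - 3*g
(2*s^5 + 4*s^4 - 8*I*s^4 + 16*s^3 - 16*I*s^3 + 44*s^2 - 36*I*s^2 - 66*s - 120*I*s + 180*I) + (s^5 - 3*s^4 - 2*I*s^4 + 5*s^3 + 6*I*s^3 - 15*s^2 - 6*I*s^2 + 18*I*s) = 3*s^5 + s^4 - 10*I*s^4 + 21*s^3 - 10*I*s^3 + 29*s^2 - 42*I*s^2 - 66*s - 102*I*s + 180*I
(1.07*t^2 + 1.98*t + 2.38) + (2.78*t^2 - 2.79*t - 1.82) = 3.85*t^2 - 0.81*t + 0.56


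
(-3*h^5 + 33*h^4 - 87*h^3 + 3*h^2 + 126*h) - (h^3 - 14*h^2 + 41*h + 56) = -3*h^5 + 33*h^4 - 88*h^3 + 17*h^2 + 85*h - 56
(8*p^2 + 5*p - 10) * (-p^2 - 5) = -8*p^4 - 5*p^3 - 30*p^2 - 25*p + 50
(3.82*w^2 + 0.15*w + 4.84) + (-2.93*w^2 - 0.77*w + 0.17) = 0.89*w^2 - 0.62*w + 5.01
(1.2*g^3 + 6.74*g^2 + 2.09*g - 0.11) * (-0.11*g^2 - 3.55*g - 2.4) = -0.132*g^5 - 5.0014*g^4 - 27.0369*g^3 - 23.5834*g^2 - 4.6255*g + 0.264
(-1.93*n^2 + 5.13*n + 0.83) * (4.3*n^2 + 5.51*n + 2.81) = -8.299*n^4 + 11.4247*n^3 + 26.412*n^2 + 18.9886*n + 2.3323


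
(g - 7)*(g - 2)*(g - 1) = g^3 - 10*g^2 + 23*g - 14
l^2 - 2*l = l*(l - 2)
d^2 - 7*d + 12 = (d - 4)*(d - 3)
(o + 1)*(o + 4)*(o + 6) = o^3 + 11*o^2 + 34*o + 24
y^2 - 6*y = y*(y - 6)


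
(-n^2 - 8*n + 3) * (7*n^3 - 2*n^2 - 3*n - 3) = -7*n^5 - 54*n^4 + 40*n^3 + 21*n^2 + 15*n - 9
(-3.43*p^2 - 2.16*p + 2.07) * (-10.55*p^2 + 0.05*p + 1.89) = 36.1865*p^4 + 22.6165*p^3 - 28.4292*p^2 - 3.9789*p + 3.9123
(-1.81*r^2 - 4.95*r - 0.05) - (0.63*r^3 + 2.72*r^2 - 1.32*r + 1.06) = -0.63*r^3 - 4.53*r^2 - 3.63*r - 1.11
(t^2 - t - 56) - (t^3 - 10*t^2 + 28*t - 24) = -t^3 + 11*t^2 - 29*t - 32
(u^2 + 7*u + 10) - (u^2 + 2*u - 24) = 5*u + 34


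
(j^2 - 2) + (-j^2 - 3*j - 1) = -3*j - 3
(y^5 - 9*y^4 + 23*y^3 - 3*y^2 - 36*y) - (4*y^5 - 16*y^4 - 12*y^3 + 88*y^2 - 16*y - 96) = -3*y^5 + 7*y^4 + 35*y^3 - 91*y^2 - 20*y + 96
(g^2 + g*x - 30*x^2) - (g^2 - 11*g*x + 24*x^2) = 12*g*x - 54*x^2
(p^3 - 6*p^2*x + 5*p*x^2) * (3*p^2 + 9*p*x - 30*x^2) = 3*p^5 - 9*p^4*x - 69*p^3*x^2 + 225*p^2*x^3 - 150*p*x^4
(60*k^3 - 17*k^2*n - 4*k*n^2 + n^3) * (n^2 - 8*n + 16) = 60*k^3*n^2 - 480*k^3*n + 960*k^3 - 17*k^2*n^3 + 136*k^2*n^2 - 272*k^2*n - 4*k*n^4 + 32*k*n^3 - 64*k*n^2 + n^5 - 8*n^4 + 16*n^3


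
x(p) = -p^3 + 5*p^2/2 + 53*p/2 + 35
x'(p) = -3*p^2 + 5*p + 53/2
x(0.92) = 60.72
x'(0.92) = 28.56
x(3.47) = 115.28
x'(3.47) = 7.73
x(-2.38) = -0.43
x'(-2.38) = -2.39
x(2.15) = 93.59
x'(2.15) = 23.38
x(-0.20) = 29.81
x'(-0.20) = 25.38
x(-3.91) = 29.38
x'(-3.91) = -38.91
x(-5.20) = 105.41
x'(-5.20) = -80.62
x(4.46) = 114.20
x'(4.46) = -10.87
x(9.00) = -253.00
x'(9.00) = -171.50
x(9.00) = -253.00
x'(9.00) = -171.50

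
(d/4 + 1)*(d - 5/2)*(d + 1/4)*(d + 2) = d^4/4 + 15*d^3/16 - 49*d^2/32 - 87*d/16 - 5/4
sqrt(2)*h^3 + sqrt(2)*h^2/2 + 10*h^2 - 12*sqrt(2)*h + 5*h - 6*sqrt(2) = (h - sqrt(2))*(h + 6*sqrt(2))*(sqrt(2)*h + sqrt(2)/2)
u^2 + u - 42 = (u - 6)*(u + 7)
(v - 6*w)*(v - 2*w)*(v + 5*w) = v^3 - 3*v^2*w - 28*v*w^2 + 60*w^3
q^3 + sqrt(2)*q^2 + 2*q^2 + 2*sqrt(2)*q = q*(q + 2)*(q + sqrt(2))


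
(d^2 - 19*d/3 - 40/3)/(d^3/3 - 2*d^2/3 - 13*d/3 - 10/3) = (-3*d^2 + 19*d + 40)/(-d^3 + 2*d^2 + 13*d + 10)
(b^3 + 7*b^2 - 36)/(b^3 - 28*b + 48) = (b + 3)/(b - 4)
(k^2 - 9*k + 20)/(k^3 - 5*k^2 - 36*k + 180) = (k - 4)/(k^2 - 36)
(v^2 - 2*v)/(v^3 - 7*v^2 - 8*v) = (2 - v)/(-v^2 + 7*v + 8)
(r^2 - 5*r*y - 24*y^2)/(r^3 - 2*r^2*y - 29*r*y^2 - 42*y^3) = (-r + 8*y)/(-r^2 + 5*r*y + 14*y^2)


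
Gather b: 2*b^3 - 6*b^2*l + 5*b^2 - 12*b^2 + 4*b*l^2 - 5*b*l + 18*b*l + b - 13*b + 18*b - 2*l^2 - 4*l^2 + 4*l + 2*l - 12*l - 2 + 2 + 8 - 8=2*b^3 + b^2*(-6*l - 7) + b*(4*l^2 + 13*l + 6) - 6*l^2 - 6*l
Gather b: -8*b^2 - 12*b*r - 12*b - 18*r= -8*b^2 + b*(-12*r - 12) - 18*r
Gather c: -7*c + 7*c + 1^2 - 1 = 0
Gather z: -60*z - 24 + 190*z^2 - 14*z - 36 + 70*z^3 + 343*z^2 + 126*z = 70*z^3 + 533*z^2 + 52*z - 60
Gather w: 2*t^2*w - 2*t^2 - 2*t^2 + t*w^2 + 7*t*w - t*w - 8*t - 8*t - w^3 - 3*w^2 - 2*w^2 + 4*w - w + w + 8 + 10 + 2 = -4*t^2 - 16*t - w^3 + w^2*(t - 5) + w*(2*t^2 + 6*t + 4) + 20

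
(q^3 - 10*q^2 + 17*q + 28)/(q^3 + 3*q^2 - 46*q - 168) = (q^2 - 3*q - 4)/(q^2 + 10*q + 24)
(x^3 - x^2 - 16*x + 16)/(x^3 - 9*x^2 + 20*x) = (x^2 + 3*x - 4)/(x*(x - 5))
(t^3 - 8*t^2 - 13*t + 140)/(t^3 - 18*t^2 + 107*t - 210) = (t + 4)/(t - 6)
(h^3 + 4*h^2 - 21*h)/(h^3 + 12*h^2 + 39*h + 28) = h*(h - 3)/(h^2 + 5*h + 4)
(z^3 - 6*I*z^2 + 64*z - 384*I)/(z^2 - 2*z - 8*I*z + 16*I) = (z^2 + 2*I*z + 48)/(z - 2)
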